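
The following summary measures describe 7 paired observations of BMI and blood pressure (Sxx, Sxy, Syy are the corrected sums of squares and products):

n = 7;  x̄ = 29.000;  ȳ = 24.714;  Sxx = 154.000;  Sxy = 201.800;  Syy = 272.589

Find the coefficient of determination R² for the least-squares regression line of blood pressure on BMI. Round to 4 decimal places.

0.9701

R² = Sxy²/(Sxx·Syy) = (201.8)²/(154·272.589) = 0.970093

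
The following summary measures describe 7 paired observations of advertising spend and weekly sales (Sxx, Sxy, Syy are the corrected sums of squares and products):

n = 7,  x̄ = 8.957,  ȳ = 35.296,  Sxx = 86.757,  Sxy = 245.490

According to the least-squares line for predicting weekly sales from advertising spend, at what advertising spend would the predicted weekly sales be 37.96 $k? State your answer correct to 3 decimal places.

b = Sxy/Sxx = 245.49/86.757 = 2.829628
a = ȳ − b·x̄ = 35.296 − 2.829628·8.957 = 9.951026
Set a + b·x = 37.96: x = (37.96 − 9.951026) / 2.829628 = 9.898467

9.898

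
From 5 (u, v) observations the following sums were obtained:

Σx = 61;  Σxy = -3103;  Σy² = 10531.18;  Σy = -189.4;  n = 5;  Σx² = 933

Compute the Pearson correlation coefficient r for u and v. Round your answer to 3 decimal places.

-0.995

Sxx = Σx² − (Σx)²/n = 933 − 744.2 = 188.8
Sxy = Σxy − (Σx)(Σy)/n = -3103 − (-2310.68) = -792.32
Syy = Σy² − (Σy)²/n = 10531.18 − 7174.472 = 3356.708
r = Sxy/√(Sxx·Syy) = -792.32/√(633746.4704) = -792.32/796.081950 = -0.995274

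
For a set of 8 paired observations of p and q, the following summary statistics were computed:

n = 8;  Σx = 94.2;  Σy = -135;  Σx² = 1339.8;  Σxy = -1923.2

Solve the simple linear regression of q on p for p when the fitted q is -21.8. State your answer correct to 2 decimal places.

Sxx = Σx² − (Σx)²/n = 1339.8 − 1109.205 = 230.595
Sxy = Σxy − (Σx)(Σy)/n = -1923.2 − (-1589.625) = -333.575
b = Sxy/Sxx = -333.575/230.595 = -1.446584
a = ȳ − b·x̄ = -16.875 − (-1.446584)·11.775 = 0.158525
Set a + b·x = -21.8: x = (-21.8 − 0.158525) / (-1.446584) = 15.179573

15.18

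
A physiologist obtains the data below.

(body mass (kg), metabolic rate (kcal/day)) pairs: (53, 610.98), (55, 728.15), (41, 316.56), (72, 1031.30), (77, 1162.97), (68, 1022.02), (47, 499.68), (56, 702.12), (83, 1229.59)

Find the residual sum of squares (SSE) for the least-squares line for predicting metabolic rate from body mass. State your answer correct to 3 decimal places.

13514.384

n = 9, Σx = 552, Σy = 7303.37, Σxy = 483568.45, Σx² = 35486, Σy² = 6718857.1727
Sxx = Σx² − (Σx)²/n = 35486 − 33856 = 1630
Sxy = Σxy − (Σx)(Σy)/n = 483568.45 − 447940.026667 = 35628.423333
Syy = Σy² − (Σy)²/n = 6718857.1727 − 5926579.261878 = 792277.910822
b = Sxy/Sxx = 35628.423333/1630 = 21.857928
SSE = Syy − b·Sxy = 792277.910822 − 21.857928·35628.423333 = 13514.383694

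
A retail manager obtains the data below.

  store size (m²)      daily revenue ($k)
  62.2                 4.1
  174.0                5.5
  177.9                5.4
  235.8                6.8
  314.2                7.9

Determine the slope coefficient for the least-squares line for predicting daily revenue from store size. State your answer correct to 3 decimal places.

0.016

n = 5, Σx = 964.1, Σy = 29.7, Σxy = 6258.3, Σx² = 220116.53
Sxx = Σx² − (Σx)²/n = 220116.53 − 185897.762 = 34218.768
Sxy = Σxy − (Σx)(Σy)/n = 6258.3 − 5726.754 = 531.546
b = Sxy/Sxx = 531.546/34218.768 = 0.015534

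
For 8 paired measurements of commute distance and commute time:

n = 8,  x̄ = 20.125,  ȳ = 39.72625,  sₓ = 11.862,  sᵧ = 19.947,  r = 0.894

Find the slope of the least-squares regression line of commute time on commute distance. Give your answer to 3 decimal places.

1.503

b = r · sᵧ/sₓ = 0.894 · 19.947/11.862 = 1.503340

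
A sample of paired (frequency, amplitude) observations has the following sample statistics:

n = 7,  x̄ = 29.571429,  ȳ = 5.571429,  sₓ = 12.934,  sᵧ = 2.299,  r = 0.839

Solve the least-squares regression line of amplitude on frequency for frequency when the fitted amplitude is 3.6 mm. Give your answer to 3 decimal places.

16.352

b = r · sᵧ/sₓ = 0.839 · 2.299/12.934 = 0.149131
a = ȳ − b·x̄ = 5.571429 − 0.149131·29.571429 = 1.161411
Set a + b·x = 3.6: x = (3.6 − 1.161411) / 0.149131 = 16.351989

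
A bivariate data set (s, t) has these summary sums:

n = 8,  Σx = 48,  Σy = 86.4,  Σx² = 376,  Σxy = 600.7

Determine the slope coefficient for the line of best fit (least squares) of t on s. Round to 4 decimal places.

Sxx = Σx² − (Σx)²/n = 376 − 288 = 88
Sxy = Σxy − (Σx)(Σy)/n = 600.7 − 518.4 = 82.3
b = Sxy/Sxx = 82.3/88 = 0.935227

0.9352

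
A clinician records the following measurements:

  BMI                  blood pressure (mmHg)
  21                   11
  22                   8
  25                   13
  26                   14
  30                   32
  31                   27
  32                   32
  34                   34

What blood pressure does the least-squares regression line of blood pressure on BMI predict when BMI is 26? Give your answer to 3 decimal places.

n = 8, Σx = 221, Σy = 171, Σxy = 5073, Σx² = 6267
Sxx = Σx² − (Σx)²/n = 6267 − 6105.125 = 161.875
Sxy = Σxy − (Σx)(Σy)/n = 5073 − 4723.875 = 349.125
b = Sxy/Sxx = 349.125/161.875 = 2.156757
a = ȳ − b·x̄ = 21.375 − 2.156757·27.625 = -38.205405
ŷ(26) = a + b·26 = -38.205405 + 2.156757·26 = 17.870270

17.870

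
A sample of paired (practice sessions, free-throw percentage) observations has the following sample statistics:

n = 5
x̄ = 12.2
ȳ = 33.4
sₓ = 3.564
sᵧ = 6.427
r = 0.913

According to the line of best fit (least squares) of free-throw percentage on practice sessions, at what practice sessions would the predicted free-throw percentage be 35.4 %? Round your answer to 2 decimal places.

b = r · sᵧ/sₓ = 0.913 · 6.427/3.564 = 1.646423
a = ȳ − b·x̄ = 33.4 − 1.646423·12.2 = 13.313641
Set a + b·x = 35.4: x = (35.4 − 13.313641) / 1.646423 = 13.414755

13.41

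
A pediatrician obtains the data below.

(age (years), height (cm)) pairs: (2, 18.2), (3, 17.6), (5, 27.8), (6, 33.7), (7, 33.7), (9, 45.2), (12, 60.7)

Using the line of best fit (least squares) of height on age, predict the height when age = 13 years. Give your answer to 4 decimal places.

63.2098

n = 7, Σx = 44, Σy = 236.9, Σxy = 1801.5, Σx² = 348
Sxx = Σx² − (Σx)²/n = 348 − 276.571429 = 71.428571
Sxy = Σxy − (Σx)(Σy)/n = 1801.5 − 1489.085714 = 312.414286
b = Sxy/Sxx = 312.414286/71.428571 = 4.3738
a = ȳ − b·x̄ = 33.842857 − 4.3738·6.285714 = 6.3504
ŷ(13) = a + b·13 = 6.3504 + 4.3738·13 = 63.2098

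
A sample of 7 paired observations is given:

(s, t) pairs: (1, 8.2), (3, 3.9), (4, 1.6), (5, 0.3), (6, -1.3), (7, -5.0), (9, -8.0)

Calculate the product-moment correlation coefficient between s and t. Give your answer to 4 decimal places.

-0.9951

n = 7, Σx = 35, Σy = -0.3, Σxy = -87, Σx² = 217, Σy² = 175.79
Sxx = Σx² − (Σx)²/n = 217 − 175 = 42
Sxy = Σxy − (Σx)(Σy)/n = -87 − (-1.5) = -85.5
Syy = Σy² − (Σy)²/n = 175.79 − 0.012857 = 175.777143
r = Sxy/√(Sxx·Syy) = -85.5/√(7382.64) = -85.5/85.922290 = -0.995085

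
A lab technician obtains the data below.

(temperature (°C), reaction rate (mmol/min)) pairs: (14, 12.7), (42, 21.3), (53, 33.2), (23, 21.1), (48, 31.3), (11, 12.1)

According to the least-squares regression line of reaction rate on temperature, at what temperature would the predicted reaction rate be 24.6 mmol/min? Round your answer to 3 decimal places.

n = 6, Σx = 191, Σy = 131.7, Σxy = 4952.8, Σx² = 7723
Sxx = Σx² − (Σx)²/n = 7723 − 6080.166667 = 1642.833333
Sxy = Σxy − (Σx)(Σy)/n = 4952.8 − 4192.45 = 760.35
b = Sxy/Sxx = 760.35/1642.833333 = 0.462828
a = ȳ − b·x̄ = 21.95 − 0.462828·31.833333 = 7.216628
Set a + b·x = 24.6: x = (24.6 − 7.216628) / 0.462828 = 37.558997

37.559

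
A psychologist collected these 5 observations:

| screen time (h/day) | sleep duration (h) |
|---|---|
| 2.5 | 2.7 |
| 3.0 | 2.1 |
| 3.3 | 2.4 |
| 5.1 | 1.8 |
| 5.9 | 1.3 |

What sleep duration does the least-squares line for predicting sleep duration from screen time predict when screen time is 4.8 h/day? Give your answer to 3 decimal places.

n = 5, Σx = 19.8, Σy = 10.3, Σxy = 37.82, Σx² = 86.96
Sxx = Σx² − (Σx)²/n = 86.96 − 78.408 = 8.552
Sxy = Σxy − (Σx)(Σy)/n = 37.82 − 40.788 = -2.968
b = Sxy/Sxx = -2.968/8.552 = -0.347053
a = ȳ − b·x̄ = 2.06 − (-0.347053)·3.96 = 3.434331
ŷ(4.8) = a + b·4.8 = 3.434331 + (-0.347053)·4.8 = 1.768475

1.768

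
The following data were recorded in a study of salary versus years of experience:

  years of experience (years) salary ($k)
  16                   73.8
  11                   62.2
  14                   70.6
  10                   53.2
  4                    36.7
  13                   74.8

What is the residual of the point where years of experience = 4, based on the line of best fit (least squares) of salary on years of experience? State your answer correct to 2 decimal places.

n = 6, Σx = 68, Σy = 371.3, Σxy = 4504.6, Σx² = 858
Sxx = Σx² − (Σx)²/n = 858 − 770.666667 = 87.333333
Sxy = Σxy − (Σx)(Σy)/n = 4504.6 − 4208.066667 = 296.533333
b = Sxy/Sxx = 296.533333/87.333333 = 3.395420
a = ȳ − b·x̄ = 61.883333 − 3.395420·11.333333 = 23.401908
ŷ(4) = 23.401908 + 3.395420·4 = 36.983588
residual = y − ŷ = 36.7 − 36.983588 = -0.283588

-0.28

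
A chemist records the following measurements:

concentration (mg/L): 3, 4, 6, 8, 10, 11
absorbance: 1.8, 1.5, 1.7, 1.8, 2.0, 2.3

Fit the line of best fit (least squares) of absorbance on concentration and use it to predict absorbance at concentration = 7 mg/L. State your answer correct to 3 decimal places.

1.850

n = 6, Σx = 42, Σy = 11.1, Σxy = 81.3, Σx² = 346
Sxx = Σx² − (Σx)²/n = 346 − 294 = 52
Sxy = Σxy − (Σx)(Σy)/n = 81.3 − 77.7 = 3.6
b = Sxy/Sxx = 3.6/52 = 0.069231
a = ȳ − b·x̄ = 1.85 − 0.069231·7 = 1.365385
ŷ(7) = a + b·7 = 1.365385 + 0.069231·7 = 1.85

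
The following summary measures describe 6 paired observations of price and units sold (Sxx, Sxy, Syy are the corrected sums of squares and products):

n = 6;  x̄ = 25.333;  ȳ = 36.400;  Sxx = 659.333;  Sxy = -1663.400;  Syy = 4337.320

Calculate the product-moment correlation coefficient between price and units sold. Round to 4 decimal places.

r = Sxy/√(Sxx·Syy) = -1663.4/√(2859738.20756) = -1663.4/1691.076050 = -0.983634

-0.9836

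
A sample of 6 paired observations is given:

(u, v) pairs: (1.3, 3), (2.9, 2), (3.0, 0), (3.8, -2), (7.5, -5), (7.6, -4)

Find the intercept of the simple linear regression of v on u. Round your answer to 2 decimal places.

4.08

n = 6, Σx = 26.1, Σy = -6, Σxy = -65.8, Σx² = 147.55
Sxx = Σx² − (Σx)²/n = 147.55 − 113.535 = 34.015
Sxy = Σxy − (Σx)(Σy)/n = -65.8 − (-26.1) = -39.7
b = Sxy/Sxx = -39.7/34.015 = -1.167132
a = ȳ − b·x̄ = -1 − (-1.167132)·4.35 = 4.077025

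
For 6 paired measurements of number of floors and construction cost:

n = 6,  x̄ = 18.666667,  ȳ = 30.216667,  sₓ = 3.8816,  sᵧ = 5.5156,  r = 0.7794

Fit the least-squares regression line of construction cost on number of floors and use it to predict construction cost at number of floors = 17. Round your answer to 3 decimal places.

b = r · sᵧ/sₓ = 0.7794 · 5.5156/3.8816 = 1.107497
a = ȳ − b·x̄ = 30.216667 − 1.107497·18.666667 = 9.543398
ŷ(17) = a + b·17 = 9.543398 + 1.107497·17 = 28.370839

28.371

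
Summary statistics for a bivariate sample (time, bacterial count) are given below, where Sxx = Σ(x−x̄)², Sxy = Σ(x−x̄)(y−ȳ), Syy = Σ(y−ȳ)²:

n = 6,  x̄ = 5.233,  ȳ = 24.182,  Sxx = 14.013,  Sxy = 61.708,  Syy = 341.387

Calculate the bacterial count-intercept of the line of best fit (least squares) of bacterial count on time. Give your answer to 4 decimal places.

b = Sxy/Sxx = 61.708/14.013 = 4.403625
a = ȳ − b·x̄ = 24.182 − 4.403625·5.233 = 1.137829

1.1378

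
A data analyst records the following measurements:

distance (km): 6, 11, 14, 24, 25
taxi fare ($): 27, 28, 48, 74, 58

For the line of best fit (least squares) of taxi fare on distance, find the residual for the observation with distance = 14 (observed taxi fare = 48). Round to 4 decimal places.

n = 5, Σx = 80, Σy = 235, Σxy = 4368, Σx² = 1554
Sxx = Σx² − (Σx)²/n = 1554 − 1280 = 274
Sxy = Σxy − (Σx)(Σy)/n = 4368 − 3760 = 608
b = Sxy/Sxx = 608/274 = 2.218978
a = ȳ − b·x̄ = 47 − 2.218978·16 = 11.496350
ŷ(14) = 11.496350 + 2.218978·14 = 42.562044
residual = y − ŷ = 48 − 42.562044 = 5.437956

5.4380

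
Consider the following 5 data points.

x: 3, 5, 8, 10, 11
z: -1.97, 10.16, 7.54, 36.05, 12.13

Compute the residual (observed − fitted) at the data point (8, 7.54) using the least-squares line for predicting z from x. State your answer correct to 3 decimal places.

-6.917

n = 5, Σx = 37, Σy = 63.91, Σxy = 599.14, Σx² = 319
Sxx = Σx² − (Σx)²/n = 319 − 273.8 = 45.2
Sxy = Σxy − (Σx)(Σy)/n = 599.14 − 472.934 = 126.206
b = Sxy/Sxx = 126.206/45.2 = 2.792168
a = ȳ − b·x̄ = 12.782 − 2.792168·7.4 = -7.880044
ŷ(8) = -7.880044 + 2.792168·8 = 14.457301
residual = y − ŷ = 7.54 − 14.457301 = -6.917301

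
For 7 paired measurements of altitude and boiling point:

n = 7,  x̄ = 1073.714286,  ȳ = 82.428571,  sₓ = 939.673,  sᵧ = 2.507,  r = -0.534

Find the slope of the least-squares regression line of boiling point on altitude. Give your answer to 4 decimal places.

-0.0014

b = r · sᵧ/sₓ = -0.534 · 2.507/939.673 = -0.001425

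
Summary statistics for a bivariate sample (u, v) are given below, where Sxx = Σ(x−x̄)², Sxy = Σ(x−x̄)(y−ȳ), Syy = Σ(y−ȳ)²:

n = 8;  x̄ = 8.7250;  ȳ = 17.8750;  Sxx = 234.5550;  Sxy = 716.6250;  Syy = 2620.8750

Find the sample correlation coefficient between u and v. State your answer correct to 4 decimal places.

0.9140

r = Sxy/√(Sxx·Syy) = 716.625/√(614739.335625) = 716.625/784.053146 = 0.914001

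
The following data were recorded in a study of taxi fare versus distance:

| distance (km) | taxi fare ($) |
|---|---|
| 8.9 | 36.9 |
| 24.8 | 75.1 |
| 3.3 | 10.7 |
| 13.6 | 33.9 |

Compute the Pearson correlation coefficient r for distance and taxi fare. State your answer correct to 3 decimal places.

n = 4, Σx = 50.6, Σy = 156.6, Σxy = 2687.24, Σx² = 890.1, Σy² = 8265.32
Sxx = Σx² − (Σx)²/n = 890.1 − 640.09 = 250.01
Sxy = Σxy − (Σx)(Σy)/n = 2687.24 − 1980.99 = 706.25
Syy = Σy² − (Σy)²/n = 8265.32 − 6130.89 = 2134.43
r = Sxy/√(Sxx·Syy) = 706.25/√(533628.8443) = 706.25/730.499038 = 0.966805

0.967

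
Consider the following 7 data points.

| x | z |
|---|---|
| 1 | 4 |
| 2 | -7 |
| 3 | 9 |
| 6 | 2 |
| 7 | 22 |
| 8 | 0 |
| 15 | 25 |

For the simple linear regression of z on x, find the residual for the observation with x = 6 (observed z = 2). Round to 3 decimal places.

n = 7, Σx = 42, Σy = 55, Σxy = 558, Σx² = 388
Sxx = Σx² − (Σx)²/n = 388 − 252 = 136
Sxy = Σxy − (Σx)(Σy)/n = 558 − 330 = 228
b = Sxy/Sxx = 228/136 = 1.676471
a = ȳ − b·x̄ = 7.857143 − 1.676471·6 = -2.201681
ŷ(6) = -2.201681 + 1.676471·6 = 7.857143
residual = y − ŷ = 2 − 7.857143 = -5.857143

-5.857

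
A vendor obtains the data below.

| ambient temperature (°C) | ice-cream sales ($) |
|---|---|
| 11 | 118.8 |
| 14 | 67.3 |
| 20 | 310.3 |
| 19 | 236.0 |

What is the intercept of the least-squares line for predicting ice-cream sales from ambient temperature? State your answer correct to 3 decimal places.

n = 4, Σx = 64, Σy = 732.4, Σxy = 12939, Σx² = 1078
Sxx = Σx² − (Σx)²/n = 1078 − 1024 = 54
Sxy = Σxy − (Σx)(Σy)/n = 12939 − 11718.4 = 1220.6
b = Sxy/Sxx = 1220.6/54 = 22.603704
a = ȳ − b·x̄ = 183.1 − 22.603704·16 = -178.559259

-178.559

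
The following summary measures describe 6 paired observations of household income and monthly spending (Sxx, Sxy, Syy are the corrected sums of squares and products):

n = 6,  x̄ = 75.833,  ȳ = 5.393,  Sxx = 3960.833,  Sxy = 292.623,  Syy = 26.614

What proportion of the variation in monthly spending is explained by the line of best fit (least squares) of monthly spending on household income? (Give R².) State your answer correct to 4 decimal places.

0.8123

R² = Sxy²/(Sxx·Syy) = (292.623)²/(3960.833·26.614) = 0.812307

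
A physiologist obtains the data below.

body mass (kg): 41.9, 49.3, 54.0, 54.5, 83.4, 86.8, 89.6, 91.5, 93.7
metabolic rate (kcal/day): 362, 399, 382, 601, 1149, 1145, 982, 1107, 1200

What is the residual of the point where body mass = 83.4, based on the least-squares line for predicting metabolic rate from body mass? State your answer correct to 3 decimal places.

135.616

n = 9, Σx = 644.7, Σy = 7327, Σxy = 585151.3, Σx² = 49742.25
Sxx = Σx² − (Σx)²/n = 49742.25 − 46182.01 = 3560.24
Sxy = Σxy − (Σx)(Σy)/n = 585151.3 − 524857.433333 = 60293.866667
b = Sxy/Sxx = 60293.866667/3560.24 = 16.935338
a = ȳ − b·x̄ = 814.111111 − 16.935338·71.633333 = -399.023579
ŷ(83.4) = -399.023579 + 16.935338·83.4 = 1013.383585
residual = y − ŷ = 1149 − 1013.383585 = 135.616415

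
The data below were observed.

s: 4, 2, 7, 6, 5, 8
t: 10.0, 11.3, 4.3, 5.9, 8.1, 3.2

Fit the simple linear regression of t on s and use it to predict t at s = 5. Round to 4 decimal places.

7.6200

n = 6, Σx = 32, Σy = 42.8, Σxy = 194.2, Σx² = 194
Sxx = Σx² − (Σx)²/n = 194 − 170.666667 = 23.333333
Sxy = Σxy − (Σx)(Σy)/n = 194.2 − 228.266667 = -34.066667
b = Sxy/Sxx = -34.066667/23.333333 = -1.46
a = ȳ − b·x̄ = 7.133333 − (-1.46)·5.333333 = 14.92
ŷ(5) = a + b·5 = 14.92 + (-1.46)·5 = 7.62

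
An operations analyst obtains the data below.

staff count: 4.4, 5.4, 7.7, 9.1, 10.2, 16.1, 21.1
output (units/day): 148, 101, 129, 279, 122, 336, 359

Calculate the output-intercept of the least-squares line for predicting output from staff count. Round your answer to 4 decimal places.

45.9778

n = 7, Σx = 74, Σy = 1474, Σxy = 18957.7, Σx² = 999.08
Sxx = Σx² − (Σx)²/n = 999.08 − 782.285714 = 216.794286
Sxy = Σxy − (Σx)(Σy)/n = 18957.7 − 15582.285714 = 3375.414286
b = Sxy/Sxx = 3375.414286/216.794286 = 15.569664
a = ȳ − b·x̄ = 210.571429 − 15.569664·10.571429 = 45.977833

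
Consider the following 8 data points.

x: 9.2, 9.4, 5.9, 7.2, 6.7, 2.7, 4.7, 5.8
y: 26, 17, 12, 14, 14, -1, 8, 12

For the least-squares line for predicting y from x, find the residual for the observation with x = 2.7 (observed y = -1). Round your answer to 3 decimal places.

n = 8, Σx = 51.6, Σy = 102, Σxy = 768.9, Σx² = 367.56
Sxx = Σx² − (Σx)²/n = 367.56 − 332.82 = 34.74
Sxy = Σxy − (Σx)(Σy)/n = 768.9 − 657.9 = 111
b = Sxy/Sxx = 111/34.74 = 3.195164
a = ȳ − b·x̄ = 12.75 − 3.195164·6.45 = -7.858808
ŷ(2.7) = -7.858808 + 3.195164·2.7 = 0.768135
residual = y − ŷ = -1 − 0.768135 = -1.768135

-1.768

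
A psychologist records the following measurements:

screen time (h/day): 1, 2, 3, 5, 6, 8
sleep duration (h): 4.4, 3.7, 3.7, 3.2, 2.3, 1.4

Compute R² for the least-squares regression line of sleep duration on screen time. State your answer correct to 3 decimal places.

n = 6, Σx = 25, Σy = 18.7, Σxy = 63.9, Σx² = 139, Σy² = 64.23
Sxx = Σx² − (Σx)²/n = 139 − 104.166667 = 34.833333
Sxy = Σxy − (Σx)(Σy)/n = 63.9 − 77.916667 = -14.016667
Syy = Σy² − (Σy)²/n = 64.23 − 58.281667 = 5.948333
R² = Sxy²/(Sxx·Syy) = (-14.016667)²/(34.833333·5.948333) = 0.948198

0.948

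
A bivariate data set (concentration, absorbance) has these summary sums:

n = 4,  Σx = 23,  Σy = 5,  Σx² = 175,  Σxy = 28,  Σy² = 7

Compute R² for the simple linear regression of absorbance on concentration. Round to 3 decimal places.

Sxx = Σx² − (Σx)²/n = 175 − 132.25 = 42.75
Sxy = Σxy − (Σx)(Σy)/n = 28 − 28.75 = -0.75
Syy = Σy² − (Σy)²/n = 7 − 6.25 = 0.75
R² = Sxy²/(Sxx·Syy) = (-0.75)²/(42.75·0.75) = 0.017544

0.018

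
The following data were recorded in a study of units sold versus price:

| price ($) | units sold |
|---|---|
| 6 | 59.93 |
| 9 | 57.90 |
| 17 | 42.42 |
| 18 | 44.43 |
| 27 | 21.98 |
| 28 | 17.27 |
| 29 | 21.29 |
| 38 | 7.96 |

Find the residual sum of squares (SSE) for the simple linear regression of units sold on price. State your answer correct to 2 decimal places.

n = 8, Σx = 172, Σy = 273.18, Σxy = 4398.47, Σx² = 4528, Σy² = 12015.4952
Sxx = Σx² − (Σx)²/n = 4528 − 3698 = 830
Sxy = Σxy − (Σx)(Σy)/n = 4398.47 − 5873.37 = -1474.9
Syy = Σy² − (Σy)²/n = 12015.4952 − 9328.41405 = 2687.08115
b = Sxy/Sxx = -1474.9/830 = -1.776988
SSE = Syy − b·Sxy = 2687.08115 − (-1.776988)·(-1474.9) = 66.201620

66.20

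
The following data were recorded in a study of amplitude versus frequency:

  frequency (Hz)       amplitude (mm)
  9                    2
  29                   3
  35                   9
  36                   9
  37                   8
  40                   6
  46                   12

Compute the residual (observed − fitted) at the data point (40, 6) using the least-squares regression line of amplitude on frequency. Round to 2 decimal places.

-2.70

n = 7, Σx = 232, Σy = 49, Σxy = 1832, Σx² = 8528
Sxx = Σx² − (Σx)²/n = 8528 − 7689.142857 = 838.857143
Sxy = Σxy − (Σx)(Σy)/n = 1832 − 1624 = 208
b = Sxy/Sxx = 208/838.857143 = 0.247956
a = ȳ − b·x̄ = 7 − 0.247956·33.142857 = -1.217984
ŷ(40) = -1.217984 + 0.247956·40 = 8.700272
residual = y − ŷ = 6 − 8.700272 = -2.700272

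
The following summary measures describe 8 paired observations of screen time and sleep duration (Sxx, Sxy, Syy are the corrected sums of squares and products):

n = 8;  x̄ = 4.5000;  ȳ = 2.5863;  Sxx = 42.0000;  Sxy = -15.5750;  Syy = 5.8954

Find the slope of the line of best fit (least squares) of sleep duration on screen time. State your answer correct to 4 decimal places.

b = Sxy/Sxx = -15.575/42 = -0.370833

-0.3708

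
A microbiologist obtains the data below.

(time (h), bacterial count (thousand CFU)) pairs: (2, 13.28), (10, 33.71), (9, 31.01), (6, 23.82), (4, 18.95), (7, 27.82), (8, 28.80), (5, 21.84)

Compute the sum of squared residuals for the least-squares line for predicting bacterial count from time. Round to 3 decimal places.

n = 8, Σx = 51, Σy = 199.23, Σxy = 1395.81, Σx² = 375, Σy² = 5281.2155
Sxx = Σx² − (Σx)²/n = 375 − 325.125 = 49.875
Sxy = Σxy − (Σx)(Σy)/n = 1395.81 − 1270.09125 = 125.71875
Syy = Σy² − (Σy)²/n = 5281.2155 − 4961.574113 = 319.641388
b = Sxy/Sxx = 125.71875/49.875 = 2.520677
SSE = Syy − b·Sxy = 319.641388 − 2.520677·125.71875 = 2.745065

2.745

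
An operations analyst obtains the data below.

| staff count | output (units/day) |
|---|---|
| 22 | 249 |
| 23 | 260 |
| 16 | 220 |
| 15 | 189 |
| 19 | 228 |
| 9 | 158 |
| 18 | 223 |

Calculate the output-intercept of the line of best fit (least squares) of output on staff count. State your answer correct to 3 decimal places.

92.028

n = 7, Σx = 122, Σy = 1527, Σxy = 27581, Σx² = 2260
Sxx = Σx² − (Σx)²/n = 2260 − 2126.285714 = 133.714286
Sxy = Σxy − (Σx)(Σy)/n = 27581 − 26613.428571 = 967.571429
b = Sxy/Sxx = 967.571429/133.714286 = 7.236111
a = ȳ − b·x̄ = 218.142857 − 7.236111·17.428571 = 92.027778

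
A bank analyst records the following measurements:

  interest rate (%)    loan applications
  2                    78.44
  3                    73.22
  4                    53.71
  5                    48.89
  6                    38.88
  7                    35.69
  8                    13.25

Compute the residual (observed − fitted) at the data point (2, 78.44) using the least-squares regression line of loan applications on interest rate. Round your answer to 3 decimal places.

-1.014

n = 7, Σx = 35, Σy = 342.08, Σxy = 1424.94, Σx² = 203
Sxx = Σx² − (Σx)²/n = 203 − 175 = 28
Sxy = Σxy − (Σx)(Σy)/n = 1424.94 − 1710.4 = -285.46
b = Sxy/Sxx = -285.46/28 = -10.195
a = ȳ − b·x̄ = 48.868571 − (-10.195)·5 = 99.843571
ŷ(2) = 99.843571 + (-10.195)·2 = 79.453571
residual = y − ŷ = 78.44 − 79.453571 = -1.013571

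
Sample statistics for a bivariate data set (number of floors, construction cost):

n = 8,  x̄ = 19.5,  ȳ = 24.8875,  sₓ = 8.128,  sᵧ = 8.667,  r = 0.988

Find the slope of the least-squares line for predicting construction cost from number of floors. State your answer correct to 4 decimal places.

b = r · sᵧ/sₓ = 0.988 · 8.667/8.128 = 1.053518

1.0535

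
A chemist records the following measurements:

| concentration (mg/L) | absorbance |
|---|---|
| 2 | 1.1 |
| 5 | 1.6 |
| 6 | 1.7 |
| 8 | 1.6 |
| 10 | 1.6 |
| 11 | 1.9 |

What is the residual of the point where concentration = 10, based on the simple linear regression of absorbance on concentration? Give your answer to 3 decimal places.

n = 6, Σx = 42, Σy = 9.5, Σxy = 70.1, Σx² = 350
Sxx = Σx² − (Σx)²/n = 350 − 294 = 56
Sxy = Σxy − (Σx)(Σy)/n = 70.1 − 66.5 = 3.6
b = Sxy/Sxx = 3.6/56 = 0.064286
a = ȳ − b·x̄ = 1.583333 − 0.064286·7 = 1.133333
ŷ(10) = 1.133333 + 0.064286·10 = 1.776190
residual = y − ŷ = 1.6 − 1.776190 = -0.176190

-0.176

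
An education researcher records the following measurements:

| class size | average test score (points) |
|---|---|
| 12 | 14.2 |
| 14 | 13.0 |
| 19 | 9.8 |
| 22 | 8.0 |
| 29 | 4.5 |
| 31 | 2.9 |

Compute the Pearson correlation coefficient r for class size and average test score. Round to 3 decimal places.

-0.999

n = 6, Σx = 127, Σy = 52.4, Σxy = 935, Σx² = 2987, Σy² = 559.34
Sxx = Σx² − (Σx)²/n = 2987 − 2688.166667 = 298.833333
Sxy = Σxy − (Σx)(Σy)/n = 935 − 1109.133333 = -174.133333
Syy = Σy² − (Σy)²/n = 559.34 − 457.626667 = 101.713333
r = Sxy/√(Sxx·Syy) = -174.133333/√(30395.334444) = -174.133333/174.342578 = -0.998800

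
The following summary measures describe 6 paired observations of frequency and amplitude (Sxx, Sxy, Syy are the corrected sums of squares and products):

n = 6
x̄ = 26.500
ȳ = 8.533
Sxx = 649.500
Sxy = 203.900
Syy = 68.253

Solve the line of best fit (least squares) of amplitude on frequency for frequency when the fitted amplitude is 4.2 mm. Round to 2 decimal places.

b = Sxy/Sxx = 203.9/649.5 = 0.313934
a = ȳ − b·x̄ = 8.533 − 0.313934·26.5 = 0.213754
Set a + b·x = 4.2: x = (4.2 − 0.213754) / 0.313934 = 12.697727

12.70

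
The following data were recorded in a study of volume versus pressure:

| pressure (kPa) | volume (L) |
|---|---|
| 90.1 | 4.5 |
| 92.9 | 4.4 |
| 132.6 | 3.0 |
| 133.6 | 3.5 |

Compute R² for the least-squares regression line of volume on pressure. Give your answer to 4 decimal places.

0.9108

n = 4, Σx = 449.2, Σy = 15.4, Σxy = 1679.61, Σx² = 52180.14, Σy² = 60.86
Sxx = Σx² − (Σx)²/n = 52180.14 − 50445.16 = 1734.98
Sxy = Σxy − (Σx)(Σy)/n = 1679.61 − 1729.42 = -49.81
Syy = Σy² − (Σy)²/n = 60.86 − 59.29 = 1.57
R² = Sxy²/(Sxx·Syy) = (-49.81)²/(1734.98·1.57) = 0.910833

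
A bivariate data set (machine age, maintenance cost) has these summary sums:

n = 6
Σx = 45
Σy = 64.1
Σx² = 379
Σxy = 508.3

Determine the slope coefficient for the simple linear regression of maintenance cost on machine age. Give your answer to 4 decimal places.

Sxx = Σx² − (Σx)²/n = 379 − 337.5 = 41.5
Sxy = Σxy − (Σx)(Σy)/n = 508.3 − 480.75 = 27.55
b = Sxy/Sxx = 27.55/41.5 = 0.663855

0.6639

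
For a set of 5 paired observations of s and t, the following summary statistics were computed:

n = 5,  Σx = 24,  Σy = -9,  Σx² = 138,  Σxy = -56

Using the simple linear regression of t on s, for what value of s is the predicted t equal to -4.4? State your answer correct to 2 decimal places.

Sxx = Σx² − (Σx)²/n = 138 − 115.2 = 22.8
Sxy = Σxy − (Σx)(Σy)/n = -56 − (-43.2) = -12.8
b = Sxy/Sxx = -12.8/22.8 = -0.561404
a = ȳ − b·x̄ = -1.8 − (-0.561404)·4.8 = 0.894737
Set a + b·x = -4.4: x = (-4.4 − 0.894737) / (-0.561404) = 9.43125

9.43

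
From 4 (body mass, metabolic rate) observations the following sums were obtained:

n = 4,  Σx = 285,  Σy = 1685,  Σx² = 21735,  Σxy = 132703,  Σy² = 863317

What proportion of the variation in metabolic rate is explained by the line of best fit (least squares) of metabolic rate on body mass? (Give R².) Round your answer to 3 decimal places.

0.729

Sxx = Σx² − (Σx)²/n = 21735 − 20306.25 = 1428.75
Sxy = Σxy − (Σx)(Σy)/n = 132703 − 120056.25 = 12646.75
Syy = Σy² − (Σy)²/n = 863317 − 709806.25 = 153510.75
R² = Sxy²/(Sxx·Syy) = (12646.75)²/(1428.75·153510.75) = 0.729227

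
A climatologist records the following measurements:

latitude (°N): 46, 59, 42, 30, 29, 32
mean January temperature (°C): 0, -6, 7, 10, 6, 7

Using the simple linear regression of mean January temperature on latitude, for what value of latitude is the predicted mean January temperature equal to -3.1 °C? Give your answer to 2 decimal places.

55.16

n = 6, Σx = 238, Σy = 24, Σxy = 638, Σx² = 10126
Sxx = Σx² − (Σx)²/n = 10126 − 9440.666667 = 685.333333
Sxy = Σxy − (Σx)(Σy)/n = 638 − 952 = -314
b = Sxy/Sxx = -314/685.333333 = -0.458171
a = ȳ − b·x̄ = 4 − (-0.458171)·39.666667 = 22.174125
Set a + b·x = -3.1: x = (-3.1 − 22.174125) / (-0.458171) = 55.163057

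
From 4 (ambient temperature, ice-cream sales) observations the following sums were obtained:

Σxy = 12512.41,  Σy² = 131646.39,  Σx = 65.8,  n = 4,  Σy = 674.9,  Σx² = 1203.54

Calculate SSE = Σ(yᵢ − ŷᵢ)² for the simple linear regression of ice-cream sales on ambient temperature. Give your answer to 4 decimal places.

Sxx = Σx² − (Σx)²/n = 1203.54 − 1082.41 = 121.13
Sxy = Σxy − (Σx)(Σy)/n = 12512.41 − 11102.105 = 1410.305
Syy = Σy² − (Σy)²/n = 131646.39 − 113872.5025 = 17773.8875
b = Sxy/Sxx = 1410.305/121.13 = 11.642904
SSE = Syy − b·Sxy = 17773.8875 − 11.642904·1410.305 = 1353.841326

1353.8413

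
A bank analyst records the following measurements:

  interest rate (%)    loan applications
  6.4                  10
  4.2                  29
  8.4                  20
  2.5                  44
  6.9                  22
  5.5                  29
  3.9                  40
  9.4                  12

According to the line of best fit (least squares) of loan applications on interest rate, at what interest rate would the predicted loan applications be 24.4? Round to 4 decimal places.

n = 8, Σx = 47.2, Σy = 206, Σxy = 1043.9, Σx² = 316.84
Sxx = Σx² − (Σx)²/n = 316.84 − 278.48 = 38.36
Sxy = Σxy − (Σx)(Σy)/n = 1043.9 − 1215.4 = -171.5
b = Sxy/Sxx = -171.5/38.36 = -4.470803
a = ȳ − b·x̄ = 25.75 − (-4.470803)·5.9 = 52.127737
Set a + b·x = 24.4: x = (24.4 − 52.127737) / (-4.470803) = 6.201959

6.2020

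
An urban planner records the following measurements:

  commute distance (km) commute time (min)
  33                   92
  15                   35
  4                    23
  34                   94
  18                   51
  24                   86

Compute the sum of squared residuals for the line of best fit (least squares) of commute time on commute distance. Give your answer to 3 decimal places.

431.952

n = 6, Σx = 128, Σy = 381, Σxy = 9831, Σx² = 3386, Σy² = 29051
Sxx = Σx² − (Σx)²/n = 3386 − 2730.666667 = 655.333333
Sxy = Σxy − (Σx)(Σy)/n = 9831 − 8128 = 1703
Syy = Σy² − (Σy)²/n = 29051 − 24193.5 = 4857.5
b = Sxy/Sxx = 1703/655.333333 = 2.598678
SSE = Syy − b·Sxy = 4857.5 − 2.598678·1703 = 431.952187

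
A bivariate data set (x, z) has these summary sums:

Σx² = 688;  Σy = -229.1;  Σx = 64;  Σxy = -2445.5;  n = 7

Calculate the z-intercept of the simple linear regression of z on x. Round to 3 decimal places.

Sxx = Σx² − (Σx)²/n = 688 − 585.142857 = 102.857143
Sxy = Σxy − (Σx)(Σy)/n = -2445.5 − (-2094.628571) = -350.871429
b = Sxy/Sxx = -350.871429/102.857143 = -3.41125
a = ȳ − b·x̄ = -32.728571 − (-3.41125)·9.142857 = -1.54

-1.540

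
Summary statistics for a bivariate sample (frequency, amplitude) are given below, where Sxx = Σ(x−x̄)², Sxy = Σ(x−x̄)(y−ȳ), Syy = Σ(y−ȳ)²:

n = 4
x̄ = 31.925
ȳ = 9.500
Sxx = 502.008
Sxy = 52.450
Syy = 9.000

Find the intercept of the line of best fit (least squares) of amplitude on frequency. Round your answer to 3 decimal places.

b = Sxy/Sxx = 52.45/502.008 = 0.104480
a = ȳ − b·x̄ = 9.5 − 0.104480·31.925 = 6.164463

6.164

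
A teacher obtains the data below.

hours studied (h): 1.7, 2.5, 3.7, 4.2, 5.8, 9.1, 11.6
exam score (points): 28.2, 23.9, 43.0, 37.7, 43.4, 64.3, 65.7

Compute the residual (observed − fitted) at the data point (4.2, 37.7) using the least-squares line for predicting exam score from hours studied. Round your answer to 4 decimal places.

-0.4328

n = 7, Σx = 38.6, Σy = 306.2, Σxy = 2024.1, Σx² = 291.48
Sxx = Σx² − (Σx)²/n = 291.48 − 212.851429 = 78.628571
Sxy = Σxy − (Σx)(Σy)/n = 2024.1 − 1688.474286 = 335.625714
b = Sxy/Sxx = 335.625714/78.628571 = 4.268496
a = ȳ − b·x̄ = 43.742857 − 4.268496·5.514286 = 20.205153
ŷ(4.2) = 20.205153 + 4.268496·4.2 = 38.132834
residual = y − ŷ = 37.7 − 38.132834 = -0.432834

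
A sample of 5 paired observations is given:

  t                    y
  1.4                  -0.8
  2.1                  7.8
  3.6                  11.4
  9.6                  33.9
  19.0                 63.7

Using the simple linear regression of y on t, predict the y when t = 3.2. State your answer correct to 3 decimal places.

n = 5, Σx = 35.7, Σy = 116, Σxy = 1592.04, Σx² = 472.49
Sxx = Σx² − (Σx)²/n = 472.49 − 254.898 = 217.592
Sxy = Σxy − (Σx)(Σy)/n = 1592.04 − 828.24 = 763.8
b = Sxy/Sxx = 763.8/217.592 = 3.510239
a = ȳ − b·x̄ = 23.2 − 3.510239·7.14 = -1.863109
ŷ(3.2) = a + b·3.2 = -1.863109 + 3.510239·3.2 = 9.369657

9.370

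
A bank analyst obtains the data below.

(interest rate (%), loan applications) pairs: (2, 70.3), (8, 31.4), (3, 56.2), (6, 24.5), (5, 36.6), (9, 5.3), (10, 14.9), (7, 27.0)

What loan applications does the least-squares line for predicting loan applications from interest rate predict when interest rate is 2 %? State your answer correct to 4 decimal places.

62.9599

n = 8, Σx = 50, Σy = 266.2, Σxy = 1276.1, Σx² = 368
Sxx = Σx² − (Σx)²/n = 368 − 312.5 = 55.5
Sxy = Σxy − (Σx)(Σy)/n = 1276.1 − 1663.75 = -387.65
b = Sxy/Sxx = -387.65/55.5 = -6.984685
a = ȳ − b·x̄ = 33.275 − (-6.984685)·6.25 = 76.929279
ŷ(2) = a + b·2 = 76.929279 + (-6.984685)·2 = 62.959910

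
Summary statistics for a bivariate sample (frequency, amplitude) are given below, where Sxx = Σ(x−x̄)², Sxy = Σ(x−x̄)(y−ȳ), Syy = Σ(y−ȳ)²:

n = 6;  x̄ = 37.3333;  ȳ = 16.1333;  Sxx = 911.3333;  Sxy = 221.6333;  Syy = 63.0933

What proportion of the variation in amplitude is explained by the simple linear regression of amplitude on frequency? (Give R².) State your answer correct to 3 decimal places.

R² = Sxy²/(Sxx·Syy) = (221.6333)²/(911.3333·63.0933) = 0.854298

0.854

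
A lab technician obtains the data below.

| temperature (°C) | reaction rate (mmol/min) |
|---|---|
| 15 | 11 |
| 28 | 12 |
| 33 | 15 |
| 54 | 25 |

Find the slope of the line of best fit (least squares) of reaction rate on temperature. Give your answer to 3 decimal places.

n = 4, Σx = 130, Σy = 63, Σxy = 2346, Σx² = 5014
Sxx = Σx² − (Σx)²/n = 5014 − 4225 = 789
Sxy = Σxy − (Σx)(Σy)/n = 2346 − 2047.5 = 298.5
b = Sxy/Sxx = 298.5/789 = 0.378327

0.378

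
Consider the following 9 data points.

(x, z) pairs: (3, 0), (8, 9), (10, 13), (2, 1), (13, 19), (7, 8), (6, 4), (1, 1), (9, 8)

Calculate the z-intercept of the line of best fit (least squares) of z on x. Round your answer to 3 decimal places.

n = 9, Σx = 59, Σy = 63, Σxy = 604, Σx² = 513
Sxx = Σx² − (Σx)²/n = 513 − 386.777778 = 126.222222
Sxy = Σxy − (Σx)(Σy)/n = 604 − 413 = 191
b = Sxy/Sxx = 191/126.222222 = 1.513204
a = ȳ − b·x̄ = 7 − 1.513204·6.555556 = -2.919894

-2.920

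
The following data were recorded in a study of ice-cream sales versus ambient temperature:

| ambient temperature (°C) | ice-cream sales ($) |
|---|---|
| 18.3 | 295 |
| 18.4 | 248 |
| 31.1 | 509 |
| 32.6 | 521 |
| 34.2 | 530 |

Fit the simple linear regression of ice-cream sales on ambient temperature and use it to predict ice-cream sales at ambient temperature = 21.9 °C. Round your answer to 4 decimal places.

n = 5, Σx = 134.6, Σy = 2103, Σxy = 60902.2, Σx² = 3873.06
Sxx = Σx² − (Σx)²/n = 3873.06 − 3623.432 = 249.628
Sxy = Σxy − (Σx)(Σy)/n = 60902.2 − 56612.76 = 4289.44
b = Sxy/Sxx = 4289.44/249.628 = 17.183329
a = ȳ − b·x̄ = 420.6 − 17.183329·26.92 = -41.975211
ŷ(21.9) = a + b·21.9 = -41.975211 + 17.183329·21.9 = 334.339689

334.3397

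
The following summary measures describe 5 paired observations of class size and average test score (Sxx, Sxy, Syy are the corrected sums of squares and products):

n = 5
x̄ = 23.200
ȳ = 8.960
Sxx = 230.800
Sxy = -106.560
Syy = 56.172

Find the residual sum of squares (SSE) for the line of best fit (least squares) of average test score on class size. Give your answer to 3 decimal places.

6.973

b = Sxy/Sxx = -106.56/230.8 = -0.461698
SSE = Syy − b·Sxy = 56.172 − (-0.461698)·(-106.56) = 6.973414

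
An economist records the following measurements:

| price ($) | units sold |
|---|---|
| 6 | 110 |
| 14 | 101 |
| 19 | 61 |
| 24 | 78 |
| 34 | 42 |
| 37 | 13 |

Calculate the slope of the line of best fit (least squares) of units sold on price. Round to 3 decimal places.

n = 6, Σx = 134, Σy = 405, Σxy = 7014, Σx² = 3694
Sxx = Σx² − (Σx)²/n = 3694 − 2992.666667 = 701.333333
Sxy = Σxy − (Σx)(Σy)/n = 7014 − 9045 = -2031
b = Sxy/Sxx = -2031/701.333333 = -2.895913

-2.896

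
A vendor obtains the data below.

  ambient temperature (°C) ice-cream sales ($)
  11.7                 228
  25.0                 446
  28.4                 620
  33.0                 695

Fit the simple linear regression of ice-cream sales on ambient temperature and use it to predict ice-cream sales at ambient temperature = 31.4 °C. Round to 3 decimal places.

649.766

n = 4, Σx = 98.1, Σy = 1989, Σxy = 54360.6, Σx² = 2657.45
Sxx = Σx² − (Σx)²/n = 2657.45 − 2405.9025 = 251.5475
Sxy = Σxy − (Σx)(Σy)/n = 54360.6 − 48780.225 = 5580.375
b = Sxy/Sxx = 5580.375/251.5475 = 22.184180
a = ȳ − b·x̄ = 497.25 − 22.184180·24.525 = -46.817013
ŷ(31.4) = a + b·31.4 = -46.817013 + 22.184180·31.4 = 649.766237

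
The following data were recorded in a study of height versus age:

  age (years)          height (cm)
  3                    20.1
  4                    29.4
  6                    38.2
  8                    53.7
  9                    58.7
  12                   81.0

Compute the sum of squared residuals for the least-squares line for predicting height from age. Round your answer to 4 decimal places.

n = 6, Σx = 42, Σy = 281.1, Σxy = 2337, Σx² = 350, Σy² = 15617.99
Sxx = Σx² − (Σx)²/n = 350 − 294 = 56
Sxy = Σxy − (Σx)(Σy)/n = 2337 − 1967.7 = 369.3
Syy = Σy² − (Σy)²/n = 15617.99 − 13169.535 = 2448.455
b = Sxy/Sxx = 369.3/56 = 6.594643
SSE = Syy − b·Sxy = 2448.455 − 6.594643·369.3 = 13.053393

13.0534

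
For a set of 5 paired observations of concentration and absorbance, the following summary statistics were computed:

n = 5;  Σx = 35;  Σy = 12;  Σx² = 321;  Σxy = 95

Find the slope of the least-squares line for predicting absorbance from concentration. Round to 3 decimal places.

Sxx = Σx² − (Σx)²/n = 321 − 245 = 76
Sxy = Σxy − (Σx)(Σy)/n = 95 − 84 = 11
b = Sxy/Sxx = 11/76 = 0.144737

0.145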